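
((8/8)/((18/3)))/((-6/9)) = -1/4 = -0.25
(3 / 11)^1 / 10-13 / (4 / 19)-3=-14239 / 220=-64.72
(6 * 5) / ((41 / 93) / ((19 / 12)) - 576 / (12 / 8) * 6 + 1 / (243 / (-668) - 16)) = -96575385 / 7416289952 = -0.01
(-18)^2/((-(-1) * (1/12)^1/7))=27216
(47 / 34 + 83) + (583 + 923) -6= 53869 / 34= 1584.38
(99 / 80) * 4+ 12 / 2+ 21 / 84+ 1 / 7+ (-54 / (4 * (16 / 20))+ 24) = 5171 / 280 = 18.47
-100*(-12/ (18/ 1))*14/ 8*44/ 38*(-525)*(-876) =1180410000/ 19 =62126842.11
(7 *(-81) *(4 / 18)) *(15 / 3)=-630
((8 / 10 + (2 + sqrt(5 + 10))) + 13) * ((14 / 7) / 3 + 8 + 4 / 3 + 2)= 12 * sqrt(15) + 948 / 5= 236.08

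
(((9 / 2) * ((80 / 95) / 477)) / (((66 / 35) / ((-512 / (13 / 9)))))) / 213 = -0.01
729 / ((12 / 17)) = 4131 / 4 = 1032.75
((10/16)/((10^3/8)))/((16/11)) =11/3200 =0.00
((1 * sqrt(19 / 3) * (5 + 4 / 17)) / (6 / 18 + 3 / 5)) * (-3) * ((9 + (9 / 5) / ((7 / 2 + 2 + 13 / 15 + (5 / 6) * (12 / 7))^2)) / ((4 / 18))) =-290730571515 * sqrt(57) / 1275570044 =-1720.77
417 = 417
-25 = -25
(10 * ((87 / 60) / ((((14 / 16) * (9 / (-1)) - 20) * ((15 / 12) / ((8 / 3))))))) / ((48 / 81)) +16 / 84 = -39388 / 23415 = -1.68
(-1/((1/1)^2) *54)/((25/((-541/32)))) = 14607/400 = 36.52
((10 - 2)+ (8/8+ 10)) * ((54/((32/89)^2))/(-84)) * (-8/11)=1354491/19712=68.71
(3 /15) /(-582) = -1 /2910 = -0.00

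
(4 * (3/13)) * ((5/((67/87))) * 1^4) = 5.99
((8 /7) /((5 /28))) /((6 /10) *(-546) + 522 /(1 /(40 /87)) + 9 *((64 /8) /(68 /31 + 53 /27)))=-55664 /611241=-0.09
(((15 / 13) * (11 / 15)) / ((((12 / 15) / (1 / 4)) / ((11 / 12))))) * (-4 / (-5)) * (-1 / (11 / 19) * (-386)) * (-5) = -201685 / 312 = -646.43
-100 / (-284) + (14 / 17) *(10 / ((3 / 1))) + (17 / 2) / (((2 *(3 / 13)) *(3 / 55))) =14805665 / 43452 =340.74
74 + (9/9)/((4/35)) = 331/4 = 82.75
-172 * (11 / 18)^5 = -6925193 / 472392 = -14.66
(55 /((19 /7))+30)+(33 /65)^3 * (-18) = 249976421 /5217875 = 47.91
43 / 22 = 1.95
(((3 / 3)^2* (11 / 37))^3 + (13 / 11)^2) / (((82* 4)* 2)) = 545088 / 251289533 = 0.00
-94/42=-47/21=-2.24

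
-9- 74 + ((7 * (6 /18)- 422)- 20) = -1568 /3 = -522.67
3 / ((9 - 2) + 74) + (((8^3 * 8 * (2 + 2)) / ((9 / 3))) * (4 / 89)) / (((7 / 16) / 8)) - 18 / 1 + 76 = 76473713 / 16821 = 4546.32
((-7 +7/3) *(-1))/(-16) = -7/24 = -0.29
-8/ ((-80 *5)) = 1/ 50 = 0.02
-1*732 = -732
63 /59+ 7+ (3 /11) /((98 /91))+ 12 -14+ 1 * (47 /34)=594941 /77231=7.70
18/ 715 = 0.03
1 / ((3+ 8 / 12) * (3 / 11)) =1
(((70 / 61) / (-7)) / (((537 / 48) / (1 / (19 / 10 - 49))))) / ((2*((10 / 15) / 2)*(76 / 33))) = 6600 / 32571377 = 0.00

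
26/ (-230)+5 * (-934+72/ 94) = -25221261/ 5405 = -4666.28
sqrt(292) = 2 * sqrt(73) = 17.09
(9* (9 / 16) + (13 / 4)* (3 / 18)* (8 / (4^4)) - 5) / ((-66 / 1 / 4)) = -61 / 12672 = -0.00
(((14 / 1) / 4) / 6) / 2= 7 / 24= 0.29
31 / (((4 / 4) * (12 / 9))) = 93 / 4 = 23.25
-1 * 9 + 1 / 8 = -71 / 8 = -8.88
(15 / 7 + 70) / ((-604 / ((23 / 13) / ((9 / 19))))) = -220685 / 494676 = -0.45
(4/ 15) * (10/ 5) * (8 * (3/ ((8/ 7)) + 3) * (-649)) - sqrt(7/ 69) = -15576 - sqrt(483)/ 69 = -15576.32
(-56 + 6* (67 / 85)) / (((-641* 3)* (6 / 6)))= 4358 / 163455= 0.03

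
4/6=2/3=0.67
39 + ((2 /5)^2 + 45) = 2104 /25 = 84.16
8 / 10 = 4 / 5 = 0.80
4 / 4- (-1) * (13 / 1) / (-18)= 5 / 18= 0.28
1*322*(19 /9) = 6118 /9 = 679.78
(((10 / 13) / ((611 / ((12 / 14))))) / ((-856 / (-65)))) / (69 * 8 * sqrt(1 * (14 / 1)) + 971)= 0.00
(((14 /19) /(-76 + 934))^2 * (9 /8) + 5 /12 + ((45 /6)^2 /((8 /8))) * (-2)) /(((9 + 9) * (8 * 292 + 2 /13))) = -19857819263 /7450140503520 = -0.00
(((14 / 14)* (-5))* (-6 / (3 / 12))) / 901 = 120 / 901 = 0.13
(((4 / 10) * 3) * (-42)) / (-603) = 28 / 335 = 0.08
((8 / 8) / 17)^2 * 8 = 8 / 289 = 0.03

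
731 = 731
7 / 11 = 0.64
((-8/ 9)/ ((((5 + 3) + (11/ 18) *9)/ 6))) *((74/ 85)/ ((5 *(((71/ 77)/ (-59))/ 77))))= 828352448/ 2444175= 338.91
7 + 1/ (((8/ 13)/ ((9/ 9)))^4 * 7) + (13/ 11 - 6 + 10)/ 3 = 3066683/ 315392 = 9.72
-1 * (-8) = 8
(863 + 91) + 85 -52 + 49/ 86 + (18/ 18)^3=85017/ 86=988.57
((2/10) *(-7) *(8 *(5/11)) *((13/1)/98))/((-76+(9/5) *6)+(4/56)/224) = 116480/11245641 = 0.01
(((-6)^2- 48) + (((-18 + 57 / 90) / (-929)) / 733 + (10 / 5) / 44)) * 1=-1343184817 / 112357905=-11.95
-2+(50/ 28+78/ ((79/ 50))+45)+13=118511/ 1106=107.15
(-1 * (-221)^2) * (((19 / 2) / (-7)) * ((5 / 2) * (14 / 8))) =289993.44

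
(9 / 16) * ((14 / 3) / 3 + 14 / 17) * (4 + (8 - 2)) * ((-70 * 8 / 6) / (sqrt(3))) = -63700 * sqrt(3) / 153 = -721.12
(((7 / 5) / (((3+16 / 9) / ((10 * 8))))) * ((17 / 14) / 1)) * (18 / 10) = 11016 / 215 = 51.24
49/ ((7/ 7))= 49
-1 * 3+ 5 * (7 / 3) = 26 / 3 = 8.67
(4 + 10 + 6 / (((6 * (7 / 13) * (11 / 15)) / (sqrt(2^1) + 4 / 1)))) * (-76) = -141208 / 77-14820 * sqrt(2) / 77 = -2106.06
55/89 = 0.62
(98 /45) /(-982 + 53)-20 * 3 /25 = -20086 /8361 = -2.40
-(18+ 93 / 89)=-19.04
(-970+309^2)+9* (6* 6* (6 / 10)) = 473527 / 5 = 94705.40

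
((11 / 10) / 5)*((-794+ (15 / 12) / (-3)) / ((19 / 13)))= -1363219 / 11400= -119.58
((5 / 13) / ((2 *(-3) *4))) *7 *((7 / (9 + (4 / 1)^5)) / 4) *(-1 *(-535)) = -131075 / 1289184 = -0.10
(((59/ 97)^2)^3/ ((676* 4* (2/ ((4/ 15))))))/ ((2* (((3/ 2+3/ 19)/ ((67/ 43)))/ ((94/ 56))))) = 2523703508274671/ 1281342976262495022240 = 0.00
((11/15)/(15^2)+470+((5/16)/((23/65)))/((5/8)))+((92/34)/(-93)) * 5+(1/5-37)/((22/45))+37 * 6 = 556188554657/899984250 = 618.00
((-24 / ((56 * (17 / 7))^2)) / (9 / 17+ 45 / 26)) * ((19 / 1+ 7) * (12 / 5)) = -338 / 9435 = -0.04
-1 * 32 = -32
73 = 73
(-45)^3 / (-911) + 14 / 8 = 370877 / 3644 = 101.78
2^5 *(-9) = -288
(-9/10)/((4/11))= -99/40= -2.48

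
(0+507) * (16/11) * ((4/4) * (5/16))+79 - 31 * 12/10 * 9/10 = 75893/275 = 275.97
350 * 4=1400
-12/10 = -6/5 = -1.20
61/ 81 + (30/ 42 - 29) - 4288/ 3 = -826043/ 567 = -1456.87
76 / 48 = 19 / 12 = 1.58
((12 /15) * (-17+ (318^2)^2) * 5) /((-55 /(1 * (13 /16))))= -132938823667 /220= -604267380.30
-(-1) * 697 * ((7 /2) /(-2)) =-4879 /4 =-1219.75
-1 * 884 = -884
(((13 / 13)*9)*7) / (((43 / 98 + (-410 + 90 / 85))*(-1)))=34986 / 226855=0.15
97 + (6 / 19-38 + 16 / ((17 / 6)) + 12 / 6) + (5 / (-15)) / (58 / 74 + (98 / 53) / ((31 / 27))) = 9424602470 / 141036981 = 66.82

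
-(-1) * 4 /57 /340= 1 /4845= 0.00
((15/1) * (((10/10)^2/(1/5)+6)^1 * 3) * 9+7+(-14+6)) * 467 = 2080018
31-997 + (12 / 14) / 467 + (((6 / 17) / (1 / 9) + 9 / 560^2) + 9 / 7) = -2393907595749 / 2489670400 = -961.54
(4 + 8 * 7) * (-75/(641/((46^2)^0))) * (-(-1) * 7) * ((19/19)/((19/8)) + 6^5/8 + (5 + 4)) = -587380500/12179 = -48228.96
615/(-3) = -205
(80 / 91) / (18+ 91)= 80 / 9919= 0.01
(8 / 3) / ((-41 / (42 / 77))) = -16 / 451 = -0.04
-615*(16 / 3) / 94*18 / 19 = -29520 / 893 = -33.06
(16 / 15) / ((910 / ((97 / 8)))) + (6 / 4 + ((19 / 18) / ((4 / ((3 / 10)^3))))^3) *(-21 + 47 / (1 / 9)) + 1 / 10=42150456242095489 / 69888000000000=603.11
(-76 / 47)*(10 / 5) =-152 / 47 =-3.23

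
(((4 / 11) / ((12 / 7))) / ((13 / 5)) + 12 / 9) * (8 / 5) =4856 / 2145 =2.26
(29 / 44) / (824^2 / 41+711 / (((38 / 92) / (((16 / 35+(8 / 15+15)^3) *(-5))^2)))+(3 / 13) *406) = 728517391875 / 668347554303481331612608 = 0.00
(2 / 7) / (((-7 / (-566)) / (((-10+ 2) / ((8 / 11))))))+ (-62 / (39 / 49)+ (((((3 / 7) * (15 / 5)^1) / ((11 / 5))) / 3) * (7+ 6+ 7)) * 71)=-1164490 / 21021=-55.40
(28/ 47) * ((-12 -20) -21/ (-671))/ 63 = -0.30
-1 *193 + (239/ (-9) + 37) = -1643/ 9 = -182.56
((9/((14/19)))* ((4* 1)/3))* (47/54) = 893/63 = 14.17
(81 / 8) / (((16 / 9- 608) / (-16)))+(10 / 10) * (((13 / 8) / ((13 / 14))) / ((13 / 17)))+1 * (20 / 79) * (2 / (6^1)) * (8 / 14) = 153200585 / 58834776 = 2.60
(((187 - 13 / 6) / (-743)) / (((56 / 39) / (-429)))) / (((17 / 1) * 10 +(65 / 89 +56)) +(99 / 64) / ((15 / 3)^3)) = 275227738500 / 839653658011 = 0.33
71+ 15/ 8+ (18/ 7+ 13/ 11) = 47203/ 616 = 76.63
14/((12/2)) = 7/3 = 2.33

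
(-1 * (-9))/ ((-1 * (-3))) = 3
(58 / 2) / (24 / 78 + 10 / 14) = 2639 / 93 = 28.38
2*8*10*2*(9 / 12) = 240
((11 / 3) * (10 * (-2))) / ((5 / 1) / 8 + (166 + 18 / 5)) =-800 / 1857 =-0.43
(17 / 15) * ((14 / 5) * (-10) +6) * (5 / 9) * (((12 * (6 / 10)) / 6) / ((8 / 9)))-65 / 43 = -8691 / 430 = -20.21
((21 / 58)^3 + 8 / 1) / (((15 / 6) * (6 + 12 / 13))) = 20412041 / 43900200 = 0.46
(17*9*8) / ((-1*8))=-153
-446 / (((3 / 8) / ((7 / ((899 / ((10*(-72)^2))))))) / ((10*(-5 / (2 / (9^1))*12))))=1165280256000 / 899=1296196057.84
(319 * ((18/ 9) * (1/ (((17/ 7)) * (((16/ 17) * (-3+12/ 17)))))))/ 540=-37961/ 168480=-0.23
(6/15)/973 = 2/4865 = 0.00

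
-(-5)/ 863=5/ 863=0.01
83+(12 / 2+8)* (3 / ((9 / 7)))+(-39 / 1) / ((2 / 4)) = 113 / 3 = 37.67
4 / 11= 0.36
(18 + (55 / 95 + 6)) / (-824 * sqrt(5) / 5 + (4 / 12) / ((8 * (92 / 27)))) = -208448954368 * sqrt(5) / 6988173074929- 15467040 / 6988173074929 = -0.07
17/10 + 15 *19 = 2867/10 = 286.70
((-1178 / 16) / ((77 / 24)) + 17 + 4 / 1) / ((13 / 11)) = -150 / 91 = -1.65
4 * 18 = 72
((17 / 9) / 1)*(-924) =-5236 / 3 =-1745.33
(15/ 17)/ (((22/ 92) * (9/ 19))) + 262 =151352/ 561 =269.79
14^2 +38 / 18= 1783 / 9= 198.11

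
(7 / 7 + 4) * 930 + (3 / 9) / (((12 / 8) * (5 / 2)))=209254 / 45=4650.09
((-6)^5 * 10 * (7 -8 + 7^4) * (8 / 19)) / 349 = -1492992000 / 6631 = -225153.37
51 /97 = 0.53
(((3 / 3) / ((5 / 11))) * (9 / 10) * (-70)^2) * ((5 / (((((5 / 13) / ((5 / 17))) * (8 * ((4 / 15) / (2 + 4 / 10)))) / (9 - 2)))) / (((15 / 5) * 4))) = 6621615 / 272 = 24344.17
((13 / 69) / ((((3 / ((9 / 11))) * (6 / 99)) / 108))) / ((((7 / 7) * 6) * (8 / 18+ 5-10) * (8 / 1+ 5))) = -243 / 943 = -0.26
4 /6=2 /3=0.67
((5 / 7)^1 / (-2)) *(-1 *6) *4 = 60 / 7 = 8.57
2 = 2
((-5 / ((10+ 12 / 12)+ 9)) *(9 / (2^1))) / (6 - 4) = -9 / 16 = -0.56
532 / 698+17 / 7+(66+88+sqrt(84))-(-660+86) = 740.36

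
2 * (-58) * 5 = -580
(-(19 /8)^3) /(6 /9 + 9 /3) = -3.65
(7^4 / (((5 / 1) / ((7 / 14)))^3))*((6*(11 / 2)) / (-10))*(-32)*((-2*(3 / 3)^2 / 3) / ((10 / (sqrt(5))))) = -52822*sqrt(5) / 3125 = -37.80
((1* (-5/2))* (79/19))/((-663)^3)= 395/11074501386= 0.00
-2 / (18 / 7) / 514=-7 / 4626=-0.00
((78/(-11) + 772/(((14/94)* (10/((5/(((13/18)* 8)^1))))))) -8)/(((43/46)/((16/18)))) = 159678328/387387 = 412.19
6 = 6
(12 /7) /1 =12 /7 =1.71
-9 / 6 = -3 / 2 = -1.50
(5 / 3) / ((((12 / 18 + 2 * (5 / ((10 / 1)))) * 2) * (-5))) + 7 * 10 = 699 / 10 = 69.90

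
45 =45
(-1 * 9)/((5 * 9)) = -0.20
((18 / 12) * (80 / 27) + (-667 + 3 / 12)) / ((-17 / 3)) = 23843 / 204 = 116.88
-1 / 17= -0.06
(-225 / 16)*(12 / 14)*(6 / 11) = -2025 / 308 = -6.57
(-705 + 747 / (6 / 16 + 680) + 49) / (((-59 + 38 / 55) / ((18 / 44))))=26734740 / 5818567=4.59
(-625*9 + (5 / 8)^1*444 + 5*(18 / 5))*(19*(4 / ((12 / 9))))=-607563 / 2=-303781.50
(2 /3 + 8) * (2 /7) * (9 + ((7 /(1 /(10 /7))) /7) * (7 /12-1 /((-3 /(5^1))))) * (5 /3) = 2470 /49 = 50.41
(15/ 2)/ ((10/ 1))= 0.75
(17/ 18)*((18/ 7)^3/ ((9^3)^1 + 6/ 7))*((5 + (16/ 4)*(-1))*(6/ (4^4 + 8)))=459/ 917917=0.00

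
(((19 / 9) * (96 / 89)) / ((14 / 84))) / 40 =152 / 445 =0.34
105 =105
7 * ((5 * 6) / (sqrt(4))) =105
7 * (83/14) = 83/2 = 41.50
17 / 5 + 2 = 27 / 5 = 5.40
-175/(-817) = 175/817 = 0.21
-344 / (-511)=344 / 511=0.67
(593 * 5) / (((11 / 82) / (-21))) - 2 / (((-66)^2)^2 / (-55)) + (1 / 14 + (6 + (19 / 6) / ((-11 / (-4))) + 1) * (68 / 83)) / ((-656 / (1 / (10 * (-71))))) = -27082986306019811591 / 58348727680320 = -464157.27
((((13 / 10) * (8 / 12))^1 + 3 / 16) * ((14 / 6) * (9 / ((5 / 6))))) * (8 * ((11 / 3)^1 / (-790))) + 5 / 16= -106473 / 158000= -0.67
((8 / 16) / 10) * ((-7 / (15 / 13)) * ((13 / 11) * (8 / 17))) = -2366 / 14025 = -0.17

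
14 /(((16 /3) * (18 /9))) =21 /16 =1.31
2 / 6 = 1 / 3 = 0.33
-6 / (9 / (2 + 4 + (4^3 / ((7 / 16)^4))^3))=-147573952755771859340 / 41523861603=-3553955414.04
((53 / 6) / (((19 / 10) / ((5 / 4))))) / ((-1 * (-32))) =1325 / 7296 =0.18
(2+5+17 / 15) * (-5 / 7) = -122 / 21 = -5.81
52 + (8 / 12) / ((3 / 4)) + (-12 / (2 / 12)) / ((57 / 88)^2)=-118.72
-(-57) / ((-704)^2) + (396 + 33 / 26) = 2559609573 / 6443008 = 397.27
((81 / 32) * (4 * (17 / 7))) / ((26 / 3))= 2.84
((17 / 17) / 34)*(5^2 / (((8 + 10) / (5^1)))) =125 / 612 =0.20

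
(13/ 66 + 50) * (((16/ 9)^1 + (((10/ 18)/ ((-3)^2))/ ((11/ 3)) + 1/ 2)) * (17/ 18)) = 76765523/ 705672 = 108.78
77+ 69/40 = 3149/40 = 78.72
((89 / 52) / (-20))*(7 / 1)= -623 / 1040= -0.60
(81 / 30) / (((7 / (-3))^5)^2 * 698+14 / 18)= 1594323 / 1971677697290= 0.00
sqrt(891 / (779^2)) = 9 *sqrt(11) / 779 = 0.04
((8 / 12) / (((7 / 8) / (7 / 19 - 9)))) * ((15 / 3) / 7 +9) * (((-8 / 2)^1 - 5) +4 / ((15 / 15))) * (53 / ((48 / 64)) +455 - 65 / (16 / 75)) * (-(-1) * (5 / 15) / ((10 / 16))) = 946314112 / 25137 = 37646.26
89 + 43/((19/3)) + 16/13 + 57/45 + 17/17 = 367858/3705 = 99.29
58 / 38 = 29 / 19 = 1.53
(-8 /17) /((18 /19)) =-76 /153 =-0.50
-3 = -3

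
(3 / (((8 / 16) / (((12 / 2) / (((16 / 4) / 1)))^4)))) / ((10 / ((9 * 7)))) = 15309 / 80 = 191.36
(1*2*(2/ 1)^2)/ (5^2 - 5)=2/ 5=0.40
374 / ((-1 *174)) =-187 / 87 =-2.15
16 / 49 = 0.33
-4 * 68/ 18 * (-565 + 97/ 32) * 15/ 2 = 1528555/ 24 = 63689.79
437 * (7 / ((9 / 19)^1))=58121 / 9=6457.89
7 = 7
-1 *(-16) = 16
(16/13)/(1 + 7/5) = 20/39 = 0.51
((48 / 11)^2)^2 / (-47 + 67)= 1327104 / 73205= 18.13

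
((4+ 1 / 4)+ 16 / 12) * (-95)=-6365 / 12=-530.42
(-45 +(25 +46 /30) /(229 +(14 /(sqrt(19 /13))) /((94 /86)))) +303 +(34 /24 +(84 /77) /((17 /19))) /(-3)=41430992831517 /161061263660 - 11261012*sqrt(247) /32944349385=257.23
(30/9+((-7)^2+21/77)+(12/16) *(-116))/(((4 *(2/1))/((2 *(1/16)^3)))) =-1135/540672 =-0.00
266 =266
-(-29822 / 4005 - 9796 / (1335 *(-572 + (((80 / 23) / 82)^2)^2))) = 3366438771399193199 / 452882277990932715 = 7.43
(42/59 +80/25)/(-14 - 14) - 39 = -161647/4130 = -39.14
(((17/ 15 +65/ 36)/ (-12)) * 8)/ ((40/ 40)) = -529/ 270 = -1.96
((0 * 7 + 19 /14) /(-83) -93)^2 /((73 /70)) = 58411836125 /7040558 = 8296.48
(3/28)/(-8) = -3/224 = -0.01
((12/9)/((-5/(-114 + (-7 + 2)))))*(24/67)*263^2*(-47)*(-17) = 210453046048/335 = 628218047.90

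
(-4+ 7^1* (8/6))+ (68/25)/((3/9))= 1012/75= 13.49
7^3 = 343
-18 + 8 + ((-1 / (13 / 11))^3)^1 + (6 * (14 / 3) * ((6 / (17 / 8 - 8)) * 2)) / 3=-3063659 / 103259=-29.67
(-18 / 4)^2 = 81 / 4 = 20.25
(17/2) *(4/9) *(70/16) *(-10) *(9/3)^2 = -2975/2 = -1487.50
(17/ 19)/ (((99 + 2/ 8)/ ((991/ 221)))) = 3964/ 98059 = 0.04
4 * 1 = 4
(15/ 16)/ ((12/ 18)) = 45/ 32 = 1.41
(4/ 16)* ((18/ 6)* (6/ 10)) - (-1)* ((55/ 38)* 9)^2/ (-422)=145953/ 3046840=0.05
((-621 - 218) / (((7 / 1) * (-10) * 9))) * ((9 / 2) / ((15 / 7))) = 839 / 300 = 2.80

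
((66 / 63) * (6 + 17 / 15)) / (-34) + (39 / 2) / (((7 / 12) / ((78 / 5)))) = 2791379 / 5355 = 521.27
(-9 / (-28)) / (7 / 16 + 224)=4 / 2793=0.00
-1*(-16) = 16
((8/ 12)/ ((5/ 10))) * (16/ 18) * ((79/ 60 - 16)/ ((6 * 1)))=-3524/ 1215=-2.90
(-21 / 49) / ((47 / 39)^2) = -4563 / 15463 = -0.30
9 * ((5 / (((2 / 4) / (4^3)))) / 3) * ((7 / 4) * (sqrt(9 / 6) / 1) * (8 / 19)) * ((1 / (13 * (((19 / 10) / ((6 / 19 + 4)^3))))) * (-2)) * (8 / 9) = -395220582400 * sqrt(6) / 96567861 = -10024.96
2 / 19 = 0.11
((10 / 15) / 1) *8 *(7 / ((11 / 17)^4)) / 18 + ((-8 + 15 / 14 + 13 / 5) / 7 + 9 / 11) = 2330520389 / 193700430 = 12.03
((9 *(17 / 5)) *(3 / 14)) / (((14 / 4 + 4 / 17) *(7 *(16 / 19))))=148257 / 497840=0.30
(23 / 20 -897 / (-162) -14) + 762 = 407531 / 540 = 754.69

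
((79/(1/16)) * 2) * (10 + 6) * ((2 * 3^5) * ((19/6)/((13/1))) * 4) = 248997888/13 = 19153683.69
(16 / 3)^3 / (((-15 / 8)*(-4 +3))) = 32768 / 405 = 80.91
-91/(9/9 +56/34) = -1547/45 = -34.38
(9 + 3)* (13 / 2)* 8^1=624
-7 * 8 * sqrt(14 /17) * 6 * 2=-609.83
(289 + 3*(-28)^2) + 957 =3598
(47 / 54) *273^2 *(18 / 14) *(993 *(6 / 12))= 165635379 / 4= 41408844.75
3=3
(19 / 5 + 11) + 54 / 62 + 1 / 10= 4889 / 310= 15.77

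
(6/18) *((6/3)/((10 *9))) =1/135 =0.01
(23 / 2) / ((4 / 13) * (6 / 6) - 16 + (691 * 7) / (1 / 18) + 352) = 299 / 2272460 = 0.00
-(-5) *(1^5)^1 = 5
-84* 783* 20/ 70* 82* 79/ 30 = -20289096/ 5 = -4057819.20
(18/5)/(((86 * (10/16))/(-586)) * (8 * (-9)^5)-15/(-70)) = 24612/296230615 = 0.00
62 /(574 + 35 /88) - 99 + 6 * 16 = -146185 /50547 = -2.89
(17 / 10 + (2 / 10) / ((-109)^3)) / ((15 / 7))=51369479 / 64751450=0.79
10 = 10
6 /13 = 0.46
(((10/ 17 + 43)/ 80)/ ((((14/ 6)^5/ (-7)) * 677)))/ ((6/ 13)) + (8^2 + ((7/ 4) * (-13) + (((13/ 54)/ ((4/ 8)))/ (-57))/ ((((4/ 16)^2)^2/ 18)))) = 1758437630077/ 756041862240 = 2.33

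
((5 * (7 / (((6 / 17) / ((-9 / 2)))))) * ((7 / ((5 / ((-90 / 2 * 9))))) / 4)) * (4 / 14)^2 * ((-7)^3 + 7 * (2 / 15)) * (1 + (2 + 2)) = -35326935 / 4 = -8831733.75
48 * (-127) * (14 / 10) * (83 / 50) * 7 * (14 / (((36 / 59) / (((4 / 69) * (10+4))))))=-47783280608 / 25875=-1846696.84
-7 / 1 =-7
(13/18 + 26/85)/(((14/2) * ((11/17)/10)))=2.27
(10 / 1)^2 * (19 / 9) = 1900 / 9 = 211.11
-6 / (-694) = 3 / 347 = 0.01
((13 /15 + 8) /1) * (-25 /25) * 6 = -266 /5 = -53.20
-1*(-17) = 17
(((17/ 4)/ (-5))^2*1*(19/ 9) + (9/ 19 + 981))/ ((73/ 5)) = 67237129/ 998640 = 67.33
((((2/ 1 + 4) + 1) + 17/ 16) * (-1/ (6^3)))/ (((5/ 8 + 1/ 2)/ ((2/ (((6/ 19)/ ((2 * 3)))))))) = -817/ 648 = -1.26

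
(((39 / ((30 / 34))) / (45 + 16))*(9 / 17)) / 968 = 117 / 295240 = 0.00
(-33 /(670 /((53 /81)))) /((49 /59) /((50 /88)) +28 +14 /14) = -171985 /162560358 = -0.00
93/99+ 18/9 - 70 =-2213/33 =-67.06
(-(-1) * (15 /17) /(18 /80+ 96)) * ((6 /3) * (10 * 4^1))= 16000 /21811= 0.73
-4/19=-0.21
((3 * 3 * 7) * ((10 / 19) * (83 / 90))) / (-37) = -581 / 703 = -0.83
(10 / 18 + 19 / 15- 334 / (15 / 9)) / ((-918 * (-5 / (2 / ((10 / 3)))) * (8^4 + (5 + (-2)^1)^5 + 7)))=-2234 / 374027625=-0.00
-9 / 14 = -0.64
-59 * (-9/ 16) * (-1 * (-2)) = 531/ 8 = 66.38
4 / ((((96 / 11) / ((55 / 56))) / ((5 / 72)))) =3025 / 96768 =0.03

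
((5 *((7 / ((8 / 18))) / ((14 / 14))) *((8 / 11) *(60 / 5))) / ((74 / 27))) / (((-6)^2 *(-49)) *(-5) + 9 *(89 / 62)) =78120 / 2751727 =0.03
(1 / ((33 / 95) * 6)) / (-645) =-19 / 25542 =-0.00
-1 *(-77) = 77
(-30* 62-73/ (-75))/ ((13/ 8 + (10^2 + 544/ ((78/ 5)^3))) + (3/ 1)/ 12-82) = -22055120568/ 237493025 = -92.87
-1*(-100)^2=-10000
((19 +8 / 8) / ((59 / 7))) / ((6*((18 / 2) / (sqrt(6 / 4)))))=35*sqrt(6) / 1593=0.05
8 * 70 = 560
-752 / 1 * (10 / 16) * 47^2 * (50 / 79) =-51911500 / 79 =-657107.59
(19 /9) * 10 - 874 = -7676 /9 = -852.89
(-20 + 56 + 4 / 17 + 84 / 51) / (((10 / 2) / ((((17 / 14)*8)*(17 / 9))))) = 6256 / 45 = 139.02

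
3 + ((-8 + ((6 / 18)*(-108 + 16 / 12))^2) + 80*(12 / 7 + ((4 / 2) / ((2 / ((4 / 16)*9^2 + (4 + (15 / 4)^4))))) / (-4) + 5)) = -95935955 / 36288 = -2643.74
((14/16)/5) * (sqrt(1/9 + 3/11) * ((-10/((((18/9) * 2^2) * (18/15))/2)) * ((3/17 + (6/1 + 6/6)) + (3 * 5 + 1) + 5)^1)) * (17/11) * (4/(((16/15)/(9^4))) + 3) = -550042885 * sqrt(418)/46464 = -242029.39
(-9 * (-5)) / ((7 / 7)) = 45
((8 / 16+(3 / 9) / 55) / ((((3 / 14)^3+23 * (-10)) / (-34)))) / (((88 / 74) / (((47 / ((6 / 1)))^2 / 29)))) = 476585123 / 3580337970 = 0.13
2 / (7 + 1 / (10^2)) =200 / 701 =0.29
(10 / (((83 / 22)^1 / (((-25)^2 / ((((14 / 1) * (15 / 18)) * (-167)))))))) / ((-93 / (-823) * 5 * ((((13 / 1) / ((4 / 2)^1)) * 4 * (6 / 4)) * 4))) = -1131625 / 117305643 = -0.01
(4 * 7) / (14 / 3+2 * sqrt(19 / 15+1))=3.65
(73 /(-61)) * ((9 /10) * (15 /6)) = -657 /244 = -2.69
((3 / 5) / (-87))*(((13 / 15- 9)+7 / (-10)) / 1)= 53 / 870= 0.06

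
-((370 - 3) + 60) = -427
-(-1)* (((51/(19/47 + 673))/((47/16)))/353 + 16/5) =5958776/1862075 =3.20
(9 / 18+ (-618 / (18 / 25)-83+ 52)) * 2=-5333 / 3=-1777.67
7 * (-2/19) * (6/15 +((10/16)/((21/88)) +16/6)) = -4.19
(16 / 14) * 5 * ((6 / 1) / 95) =48 / 133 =0.36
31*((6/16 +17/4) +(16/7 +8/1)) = 25885/56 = 462.23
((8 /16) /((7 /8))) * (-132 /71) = -528 /497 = -1.06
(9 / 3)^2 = 9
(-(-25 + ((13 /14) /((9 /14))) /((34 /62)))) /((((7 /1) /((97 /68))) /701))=3195.00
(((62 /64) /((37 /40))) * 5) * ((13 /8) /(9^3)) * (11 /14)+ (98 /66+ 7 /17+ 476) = 1079918945075 /2259690048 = 477.91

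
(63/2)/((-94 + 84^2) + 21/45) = 945/208874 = 0.00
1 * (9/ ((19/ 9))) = 81/ 19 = 4.26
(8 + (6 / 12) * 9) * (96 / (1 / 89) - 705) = 97987.50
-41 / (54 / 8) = -164 / 27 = -6.07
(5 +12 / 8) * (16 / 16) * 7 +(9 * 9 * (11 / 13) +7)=3147 / 26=121.04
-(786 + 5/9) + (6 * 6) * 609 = 190237/9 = 21137.44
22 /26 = 0.85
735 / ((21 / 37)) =1295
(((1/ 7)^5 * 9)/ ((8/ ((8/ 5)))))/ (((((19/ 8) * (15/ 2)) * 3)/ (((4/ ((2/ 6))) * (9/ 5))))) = 1728/ 39916625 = 0.00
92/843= 0.11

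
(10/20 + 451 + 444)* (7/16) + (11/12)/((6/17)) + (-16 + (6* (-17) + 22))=85933/288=298.38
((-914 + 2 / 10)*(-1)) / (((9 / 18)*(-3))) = -3046 / 5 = -609.20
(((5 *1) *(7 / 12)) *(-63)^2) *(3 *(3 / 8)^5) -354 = -12643143 / 131072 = -96.46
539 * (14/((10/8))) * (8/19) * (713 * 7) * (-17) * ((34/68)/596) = -2561021848/14155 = -180927.01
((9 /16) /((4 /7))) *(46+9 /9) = 2961 /64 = 46.27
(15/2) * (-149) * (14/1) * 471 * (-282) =2078000190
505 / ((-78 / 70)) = -453.21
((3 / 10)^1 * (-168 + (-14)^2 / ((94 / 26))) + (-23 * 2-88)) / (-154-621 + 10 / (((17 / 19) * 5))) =671704 / 3087195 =0.22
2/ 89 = 0.02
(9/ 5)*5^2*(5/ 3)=75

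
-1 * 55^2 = -3025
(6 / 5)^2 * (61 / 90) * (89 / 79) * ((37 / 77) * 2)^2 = 59458408 / 58548875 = 1.02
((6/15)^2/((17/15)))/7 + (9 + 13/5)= 6914/595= 11.62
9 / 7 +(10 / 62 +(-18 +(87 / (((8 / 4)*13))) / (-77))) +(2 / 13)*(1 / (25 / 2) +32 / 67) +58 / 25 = -113474947 / 7996450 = -14.19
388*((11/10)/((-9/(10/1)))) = -4268/9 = -474.22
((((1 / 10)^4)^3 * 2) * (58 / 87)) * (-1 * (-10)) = 1 / 75000000000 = 0.00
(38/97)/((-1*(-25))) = 38/2425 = 0.02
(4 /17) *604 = 2416 /17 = 142.12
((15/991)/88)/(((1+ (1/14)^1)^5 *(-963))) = -67228/531444189375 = -0.00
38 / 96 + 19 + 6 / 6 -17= 163 / 48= 3.40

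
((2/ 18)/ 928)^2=1/ 69755904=0.00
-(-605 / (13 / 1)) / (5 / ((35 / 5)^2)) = 5929 / 13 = 456.08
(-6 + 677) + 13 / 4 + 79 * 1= 3013 / 4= 753.25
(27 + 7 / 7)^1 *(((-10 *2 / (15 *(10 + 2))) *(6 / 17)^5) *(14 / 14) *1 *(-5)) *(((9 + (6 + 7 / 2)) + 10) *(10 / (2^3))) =4309200 / 1419857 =3.03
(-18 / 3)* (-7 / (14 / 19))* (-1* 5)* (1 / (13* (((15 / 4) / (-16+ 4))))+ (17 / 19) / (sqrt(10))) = 912 / 13-51* sqrt(10) / 2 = -10.48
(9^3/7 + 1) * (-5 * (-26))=95680/7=13668.57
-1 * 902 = -902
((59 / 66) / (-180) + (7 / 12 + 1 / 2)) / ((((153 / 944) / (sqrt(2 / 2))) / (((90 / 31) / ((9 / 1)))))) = 3023396 / 1408671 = 2.15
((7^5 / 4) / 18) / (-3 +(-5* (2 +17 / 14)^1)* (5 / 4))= -117649 / 11637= -10.11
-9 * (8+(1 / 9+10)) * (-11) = 1793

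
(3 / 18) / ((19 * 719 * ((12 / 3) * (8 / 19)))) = 1 / 138048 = 0.00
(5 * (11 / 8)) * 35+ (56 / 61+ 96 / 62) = 3677487 / 15128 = 243.09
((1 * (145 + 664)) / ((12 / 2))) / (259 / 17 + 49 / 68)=27506 / 3255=8.45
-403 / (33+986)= -403 / 1019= -0.40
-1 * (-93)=93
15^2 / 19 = 225 / 19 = 11.84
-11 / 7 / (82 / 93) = -1023 / 574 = -1.78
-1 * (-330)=330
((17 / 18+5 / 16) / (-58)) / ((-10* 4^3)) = 181 / 5345280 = 0.00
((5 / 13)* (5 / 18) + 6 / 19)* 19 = 1879 / 234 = 8.03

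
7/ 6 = 1.17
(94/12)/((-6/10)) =-235/18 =-13.06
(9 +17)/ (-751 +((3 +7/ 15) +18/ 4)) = -780/ 22291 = -0.03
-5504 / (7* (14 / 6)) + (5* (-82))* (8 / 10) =-32584 / 49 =-664.98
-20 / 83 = -0.24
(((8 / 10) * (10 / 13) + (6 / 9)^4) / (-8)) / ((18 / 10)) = -535 / 9477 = -0.06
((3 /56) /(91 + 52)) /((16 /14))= 0.00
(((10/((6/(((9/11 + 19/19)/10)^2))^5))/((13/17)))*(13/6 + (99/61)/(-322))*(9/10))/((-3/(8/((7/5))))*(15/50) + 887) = 13858508800/95151890790502754889681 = 0.00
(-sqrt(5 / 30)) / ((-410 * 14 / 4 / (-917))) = -131 * sqrt(6) / 1230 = -0.26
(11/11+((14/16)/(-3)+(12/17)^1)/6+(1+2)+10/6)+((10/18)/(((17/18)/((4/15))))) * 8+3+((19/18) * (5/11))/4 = 272257/26928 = 10.11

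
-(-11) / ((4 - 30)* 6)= -11 / 156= -0.07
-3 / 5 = -0.60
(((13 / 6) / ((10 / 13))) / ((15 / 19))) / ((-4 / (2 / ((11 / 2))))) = -3211 / 9900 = -0.32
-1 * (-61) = 61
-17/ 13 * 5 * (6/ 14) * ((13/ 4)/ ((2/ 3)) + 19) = -48705/ 728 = -66.90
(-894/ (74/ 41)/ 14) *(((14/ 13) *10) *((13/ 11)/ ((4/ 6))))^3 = -12123310500/ 49247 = -246173.58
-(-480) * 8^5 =15728640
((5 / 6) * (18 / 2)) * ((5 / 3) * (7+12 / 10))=205 / 2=102.50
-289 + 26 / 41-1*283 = -23426 / 41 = -571.37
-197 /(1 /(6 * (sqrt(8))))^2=-56736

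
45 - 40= 5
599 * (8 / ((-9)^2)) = 4792 / 81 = 59.16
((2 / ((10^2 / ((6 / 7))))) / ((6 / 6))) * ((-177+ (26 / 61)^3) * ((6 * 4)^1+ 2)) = -3132328758 / 39721675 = -78.86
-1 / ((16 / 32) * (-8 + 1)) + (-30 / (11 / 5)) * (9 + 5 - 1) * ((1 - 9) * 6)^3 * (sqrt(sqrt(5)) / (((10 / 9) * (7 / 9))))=2 / 7 + 1746800640 * 5^(1 / 4) / 77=33923067.92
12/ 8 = 3/ 2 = 1.50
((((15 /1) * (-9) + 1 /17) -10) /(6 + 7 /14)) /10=-2464 /1105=-2.23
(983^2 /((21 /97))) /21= 93730033 /441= 212539.76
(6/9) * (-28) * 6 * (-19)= 2128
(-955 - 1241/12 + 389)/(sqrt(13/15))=-8033 * sqrt(195)/156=-719.07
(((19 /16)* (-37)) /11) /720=-703 /126720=-0.01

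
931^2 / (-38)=-45619 / 2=-22809.50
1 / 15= 0.07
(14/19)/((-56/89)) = -89/76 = -1.17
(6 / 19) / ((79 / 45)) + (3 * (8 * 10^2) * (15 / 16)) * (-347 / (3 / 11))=-2862749.82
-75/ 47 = -1.60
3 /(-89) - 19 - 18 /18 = -1783 /89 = -20.03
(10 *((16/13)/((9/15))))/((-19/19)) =-800/39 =-20.51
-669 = -669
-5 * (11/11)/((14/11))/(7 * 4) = -55/392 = -0.14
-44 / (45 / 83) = -3652 / 45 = -81.16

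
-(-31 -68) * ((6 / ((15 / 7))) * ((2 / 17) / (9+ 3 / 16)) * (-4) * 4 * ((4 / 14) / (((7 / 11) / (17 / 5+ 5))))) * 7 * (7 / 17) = -617.38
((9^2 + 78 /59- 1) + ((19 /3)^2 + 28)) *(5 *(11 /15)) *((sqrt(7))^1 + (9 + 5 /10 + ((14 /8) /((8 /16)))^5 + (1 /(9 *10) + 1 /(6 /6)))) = 872839 *sqrt(7) /1593 + 673352519389 /2293920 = 294987.59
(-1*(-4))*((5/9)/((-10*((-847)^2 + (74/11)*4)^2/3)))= -242/186841284966075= -0.00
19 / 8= 2.38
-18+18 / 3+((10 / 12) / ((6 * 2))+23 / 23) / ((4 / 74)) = 1121 / 144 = 7.78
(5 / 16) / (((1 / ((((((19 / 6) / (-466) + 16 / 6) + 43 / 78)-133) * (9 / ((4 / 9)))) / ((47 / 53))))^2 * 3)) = 75956300250975525375 / 83014548557824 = 914975.77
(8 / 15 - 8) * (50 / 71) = -1120 / 213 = -5.26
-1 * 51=-51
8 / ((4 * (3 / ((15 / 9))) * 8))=5 / 36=0.14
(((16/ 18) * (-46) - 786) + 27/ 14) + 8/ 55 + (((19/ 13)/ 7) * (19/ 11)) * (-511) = -90909961/ 90090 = -1009.10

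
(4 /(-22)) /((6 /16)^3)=-1024 /297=-3.45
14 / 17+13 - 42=-479 / 17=-28.18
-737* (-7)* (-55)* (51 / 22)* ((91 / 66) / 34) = -213395 / 8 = -26674.38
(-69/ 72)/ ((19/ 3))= -23/ 152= -0.15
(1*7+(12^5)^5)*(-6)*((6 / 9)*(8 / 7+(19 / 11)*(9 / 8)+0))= -1813482078403751936372068332539 / 154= -11775857651972415171247200000.00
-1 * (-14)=14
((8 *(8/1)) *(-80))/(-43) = 5120/43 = 119.07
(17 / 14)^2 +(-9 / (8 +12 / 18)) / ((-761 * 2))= 715100 / 484757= 1.48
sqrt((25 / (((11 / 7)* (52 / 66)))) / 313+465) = 21.57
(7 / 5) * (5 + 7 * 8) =85.40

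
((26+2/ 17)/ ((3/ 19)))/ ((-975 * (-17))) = 2812/ 281775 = 0.01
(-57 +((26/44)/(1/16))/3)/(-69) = 1777/2277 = 0.78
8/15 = 0.53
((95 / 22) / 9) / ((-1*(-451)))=95 / 89298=0.00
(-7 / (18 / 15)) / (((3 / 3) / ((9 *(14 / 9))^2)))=-3430 / 3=-1143.33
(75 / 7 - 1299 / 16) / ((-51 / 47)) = 123657 / 1904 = 64.95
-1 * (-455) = 455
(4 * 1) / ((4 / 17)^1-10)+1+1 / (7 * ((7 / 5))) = 2816 / 4067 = 0.69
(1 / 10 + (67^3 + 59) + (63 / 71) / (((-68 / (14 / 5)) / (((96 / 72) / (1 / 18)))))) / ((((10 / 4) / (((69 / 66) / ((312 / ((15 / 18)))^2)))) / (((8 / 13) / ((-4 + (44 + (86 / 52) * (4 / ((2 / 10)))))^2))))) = 0.00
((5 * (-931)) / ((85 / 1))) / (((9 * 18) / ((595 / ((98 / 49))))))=-32585 / 324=-100.57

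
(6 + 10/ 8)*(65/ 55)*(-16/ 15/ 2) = -754/ 165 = -4.57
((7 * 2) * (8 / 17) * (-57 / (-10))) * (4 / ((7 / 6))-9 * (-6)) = 183312 / 85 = 2156.61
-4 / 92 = -1 / 23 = -0.04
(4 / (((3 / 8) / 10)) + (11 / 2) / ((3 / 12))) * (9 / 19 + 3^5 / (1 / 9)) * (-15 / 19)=-80214660 / 361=-222201.27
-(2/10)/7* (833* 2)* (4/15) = -952/75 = -12.69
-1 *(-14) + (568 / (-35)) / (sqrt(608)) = 13.34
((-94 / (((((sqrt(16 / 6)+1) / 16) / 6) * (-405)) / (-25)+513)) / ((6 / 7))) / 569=-32015648 / 85243249341+21056 * sqrt(6) / 255729748023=-0.00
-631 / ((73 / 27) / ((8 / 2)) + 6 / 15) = -340740 / 581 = -586.47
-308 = -308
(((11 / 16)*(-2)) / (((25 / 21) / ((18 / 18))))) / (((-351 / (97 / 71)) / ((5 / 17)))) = 7469 / 5648760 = 0.00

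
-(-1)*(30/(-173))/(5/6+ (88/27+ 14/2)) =-0.02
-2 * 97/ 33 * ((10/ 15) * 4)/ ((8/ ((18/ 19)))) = -1.86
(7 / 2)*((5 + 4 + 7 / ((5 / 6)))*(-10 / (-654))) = 203 / 218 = 0.93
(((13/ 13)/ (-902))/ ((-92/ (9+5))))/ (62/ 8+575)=1/ 3454209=0.00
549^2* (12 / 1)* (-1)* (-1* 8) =28934496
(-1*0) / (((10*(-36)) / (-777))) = 0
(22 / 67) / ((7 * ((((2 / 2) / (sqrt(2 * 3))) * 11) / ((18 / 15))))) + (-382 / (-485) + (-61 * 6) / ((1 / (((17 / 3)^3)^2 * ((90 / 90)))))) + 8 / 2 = -1428219393484 / 117855 + 12 * sqrt(6) / 2345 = -12118445.48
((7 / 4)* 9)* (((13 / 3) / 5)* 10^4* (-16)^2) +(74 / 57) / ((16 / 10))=7967232185 / 228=34944000.81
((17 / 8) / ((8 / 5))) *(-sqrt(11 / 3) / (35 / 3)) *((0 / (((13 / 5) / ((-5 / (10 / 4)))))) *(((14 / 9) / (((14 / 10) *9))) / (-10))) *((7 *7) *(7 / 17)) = 0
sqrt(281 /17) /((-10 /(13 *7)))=-91 *sqrt(4777) /170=-37.00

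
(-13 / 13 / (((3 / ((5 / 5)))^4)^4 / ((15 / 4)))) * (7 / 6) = -35 / 344373768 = -0.00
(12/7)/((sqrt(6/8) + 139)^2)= 529968/5972352961 - 26688 * sqrt(3)/41806470727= 0.00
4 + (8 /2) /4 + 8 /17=93 /17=5.47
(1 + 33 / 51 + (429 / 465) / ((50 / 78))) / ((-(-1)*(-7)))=-203309 / 461125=-0.44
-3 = -3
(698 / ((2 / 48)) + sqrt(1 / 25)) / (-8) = -83761 / 40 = -2094.02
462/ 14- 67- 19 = -53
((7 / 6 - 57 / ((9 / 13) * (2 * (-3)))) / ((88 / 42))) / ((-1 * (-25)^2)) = -469 / 41250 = -0.01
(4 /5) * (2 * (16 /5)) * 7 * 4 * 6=21504 /25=860.16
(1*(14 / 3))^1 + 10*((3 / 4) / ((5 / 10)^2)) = 104 / 3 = 34.67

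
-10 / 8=-5 / 4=-1.25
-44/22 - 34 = -36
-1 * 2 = -2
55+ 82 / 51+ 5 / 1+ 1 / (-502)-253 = -4900073 / 25602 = -191.39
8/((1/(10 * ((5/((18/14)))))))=2800/9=311.11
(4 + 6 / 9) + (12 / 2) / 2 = 23 / 3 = 7.67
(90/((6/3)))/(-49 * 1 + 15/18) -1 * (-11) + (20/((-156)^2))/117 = 10.07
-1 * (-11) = 11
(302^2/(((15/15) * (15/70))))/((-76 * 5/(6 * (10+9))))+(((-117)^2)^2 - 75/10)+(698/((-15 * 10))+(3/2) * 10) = 28089155737/150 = 187261038.25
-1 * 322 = -322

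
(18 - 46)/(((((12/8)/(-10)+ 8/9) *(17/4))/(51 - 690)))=1840320/323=5697.59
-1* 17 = -17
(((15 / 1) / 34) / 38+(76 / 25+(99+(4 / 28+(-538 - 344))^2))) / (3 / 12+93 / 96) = 9847864190264 / 15431325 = 638173.60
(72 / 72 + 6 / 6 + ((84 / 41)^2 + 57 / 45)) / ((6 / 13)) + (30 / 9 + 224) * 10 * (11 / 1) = 3785705317 / 151290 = 25022.84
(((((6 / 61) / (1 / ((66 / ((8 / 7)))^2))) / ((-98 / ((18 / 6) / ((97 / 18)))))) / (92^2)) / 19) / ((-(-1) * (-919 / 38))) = 88209 / 184099549888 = 0.00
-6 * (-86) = 516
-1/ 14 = -0.07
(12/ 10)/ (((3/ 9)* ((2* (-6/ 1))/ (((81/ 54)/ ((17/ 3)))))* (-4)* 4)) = 27/ 5440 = 0.00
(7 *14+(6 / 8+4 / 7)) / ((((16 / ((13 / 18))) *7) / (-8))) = -4017 / 784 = -5.12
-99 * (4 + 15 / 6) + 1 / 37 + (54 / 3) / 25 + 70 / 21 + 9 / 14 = -12408239 / 19425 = -638.78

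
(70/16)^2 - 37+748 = 46729/64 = 730.14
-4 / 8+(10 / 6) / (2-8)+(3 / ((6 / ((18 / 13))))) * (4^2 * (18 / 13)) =22145 / 1521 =14.56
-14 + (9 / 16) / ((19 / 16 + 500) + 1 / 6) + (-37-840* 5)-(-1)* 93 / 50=-1022555271 / 240650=-4249.14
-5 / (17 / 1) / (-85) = 1 / 289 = 0.00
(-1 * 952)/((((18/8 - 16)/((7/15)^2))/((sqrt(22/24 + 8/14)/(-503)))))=-13328 * sqrt(105)/3734775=-0.04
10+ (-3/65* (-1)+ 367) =24508/65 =377.05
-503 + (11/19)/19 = -181572/361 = -502.97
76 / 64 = 19 / 16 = 1.19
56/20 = 2.80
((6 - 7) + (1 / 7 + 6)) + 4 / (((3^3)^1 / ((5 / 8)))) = 1979 / 378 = 5.24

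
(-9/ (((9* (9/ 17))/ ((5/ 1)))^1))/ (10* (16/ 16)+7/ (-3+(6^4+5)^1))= -110330/ 116883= -0.94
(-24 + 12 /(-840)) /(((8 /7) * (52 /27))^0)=-1681 /70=-24.01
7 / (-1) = -7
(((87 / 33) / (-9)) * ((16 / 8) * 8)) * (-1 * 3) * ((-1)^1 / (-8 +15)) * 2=-928 / 231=-4.02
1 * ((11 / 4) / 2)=11 / 8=1.38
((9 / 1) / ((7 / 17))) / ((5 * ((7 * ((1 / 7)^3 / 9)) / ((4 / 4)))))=9639 / 5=1927.80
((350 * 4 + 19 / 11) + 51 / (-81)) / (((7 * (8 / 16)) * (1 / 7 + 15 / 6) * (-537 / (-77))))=11651528 / 536463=21.72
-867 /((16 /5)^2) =-21675 /256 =-84.67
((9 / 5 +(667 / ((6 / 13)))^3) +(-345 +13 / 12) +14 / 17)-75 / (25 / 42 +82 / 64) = 69878168894834473 / 23151960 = 3018239876.66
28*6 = 168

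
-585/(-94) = 585/94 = 6.22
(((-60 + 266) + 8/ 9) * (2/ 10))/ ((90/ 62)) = 57722/ 2025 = 28.50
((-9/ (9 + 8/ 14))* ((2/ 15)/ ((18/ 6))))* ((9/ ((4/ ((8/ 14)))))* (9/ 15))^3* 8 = -314928/ 2051875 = -0.15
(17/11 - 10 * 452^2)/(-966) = 1070163/506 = 2114.95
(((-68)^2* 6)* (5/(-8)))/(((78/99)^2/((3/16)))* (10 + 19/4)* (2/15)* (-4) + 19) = 849746700/345193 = 2461.66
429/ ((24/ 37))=5291/ 8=661.38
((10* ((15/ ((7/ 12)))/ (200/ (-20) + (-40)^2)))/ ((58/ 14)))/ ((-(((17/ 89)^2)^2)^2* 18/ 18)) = -236195328342124860/ 10721739186817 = -22029.57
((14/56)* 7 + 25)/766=107/3064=0.03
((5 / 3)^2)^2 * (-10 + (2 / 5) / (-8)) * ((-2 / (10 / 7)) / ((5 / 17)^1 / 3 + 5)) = 39865 / 1872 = 21.30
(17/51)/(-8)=-1/24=-0.04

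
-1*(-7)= 7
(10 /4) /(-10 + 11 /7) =-35 /118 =-0.30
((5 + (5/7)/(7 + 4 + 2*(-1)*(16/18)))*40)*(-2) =-236000/581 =-406.20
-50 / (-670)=5 / 67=0.07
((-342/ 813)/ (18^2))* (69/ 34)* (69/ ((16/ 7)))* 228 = -1336783/ 73712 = -18.14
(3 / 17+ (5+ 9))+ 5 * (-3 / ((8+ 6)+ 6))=913 / 68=13.43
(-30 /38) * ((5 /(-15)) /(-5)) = -1 /19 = -0.05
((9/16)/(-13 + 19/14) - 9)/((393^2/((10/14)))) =-0.00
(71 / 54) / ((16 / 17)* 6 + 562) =1207 / 521100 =0.00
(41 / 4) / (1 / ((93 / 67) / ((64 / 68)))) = 64821 / 4288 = 15.12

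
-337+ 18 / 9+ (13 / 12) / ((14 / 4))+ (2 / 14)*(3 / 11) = -22087 / 66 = -334.65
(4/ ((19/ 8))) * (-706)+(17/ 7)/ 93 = -14707069/ 12369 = -1189.03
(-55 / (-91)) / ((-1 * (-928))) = 55 / 84448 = 0.00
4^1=4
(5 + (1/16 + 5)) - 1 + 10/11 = 1755/176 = 9.97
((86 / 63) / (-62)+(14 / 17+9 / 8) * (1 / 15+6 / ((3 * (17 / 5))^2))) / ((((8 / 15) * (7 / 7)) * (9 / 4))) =84535225 / 460564272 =0.18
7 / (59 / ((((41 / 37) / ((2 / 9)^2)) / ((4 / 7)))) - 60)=-162729 / 1359892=-0.12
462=462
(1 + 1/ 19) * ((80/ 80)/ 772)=0.00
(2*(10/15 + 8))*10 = 520/3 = 173.33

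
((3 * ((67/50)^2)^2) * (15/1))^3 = 5965202081477352858384969/1953125000000000000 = 3054183.47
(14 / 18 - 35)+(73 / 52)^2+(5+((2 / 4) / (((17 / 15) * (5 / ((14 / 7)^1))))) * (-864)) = -74353159 / 413712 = -179.72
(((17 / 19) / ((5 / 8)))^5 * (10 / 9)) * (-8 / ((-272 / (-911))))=-2493239492608 / 13928056875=-179.01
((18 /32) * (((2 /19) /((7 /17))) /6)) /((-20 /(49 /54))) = -119 /109440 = -0.00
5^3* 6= 750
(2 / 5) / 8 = 1 / 20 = 0.05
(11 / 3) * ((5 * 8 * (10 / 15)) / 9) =880 / 81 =10.86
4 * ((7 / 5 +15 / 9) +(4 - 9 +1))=-3.73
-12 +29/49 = -559/49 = -11.41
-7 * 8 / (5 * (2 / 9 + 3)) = -504 / 145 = -3.48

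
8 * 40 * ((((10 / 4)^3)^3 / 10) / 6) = 1953125 / 96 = 20345.05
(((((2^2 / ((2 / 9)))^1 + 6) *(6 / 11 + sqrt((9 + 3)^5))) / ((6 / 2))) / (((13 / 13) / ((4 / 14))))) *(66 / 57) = 192 / 133 + 101376 *sqrt(3) / 133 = 1321.66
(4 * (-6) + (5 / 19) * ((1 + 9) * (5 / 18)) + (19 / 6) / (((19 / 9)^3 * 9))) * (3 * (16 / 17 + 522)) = -671012755 / 18411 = -36446.30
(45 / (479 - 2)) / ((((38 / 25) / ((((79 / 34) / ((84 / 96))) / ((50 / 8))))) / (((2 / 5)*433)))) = 547312 / 119833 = 4.57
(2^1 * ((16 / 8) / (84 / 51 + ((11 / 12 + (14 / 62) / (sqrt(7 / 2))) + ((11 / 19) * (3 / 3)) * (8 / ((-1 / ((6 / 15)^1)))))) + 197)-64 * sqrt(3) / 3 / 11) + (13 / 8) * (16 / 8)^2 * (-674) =-705673324645707 / 177251056921-64 * sqrt(3) / 33-46572465600 * sqrt(14) / 177251056921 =-3985.55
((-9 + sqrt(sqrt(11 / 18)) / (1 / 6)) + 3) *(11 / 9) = -22 / 3 + 11 *11^(1 / 4) *2^(3 / 4) *sqrt(3) / 9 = -0.85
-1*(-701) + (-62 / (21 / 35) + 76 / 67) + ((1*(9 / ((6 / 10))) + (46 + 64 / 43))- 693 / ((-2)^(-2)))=-2110.71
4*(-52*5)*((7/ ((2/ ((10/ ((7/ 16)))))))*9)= -748800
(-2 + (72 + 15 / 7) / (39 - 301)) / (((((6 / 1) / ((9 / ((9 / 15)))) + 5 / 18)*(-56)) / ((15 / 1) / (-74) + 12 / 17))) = 119266695 / 3940649776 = 0.03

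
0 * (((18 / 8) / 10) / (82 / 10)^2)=0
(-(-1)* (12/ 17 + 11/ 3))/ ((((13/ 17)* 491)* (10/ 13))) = 223/ 14730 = 0.02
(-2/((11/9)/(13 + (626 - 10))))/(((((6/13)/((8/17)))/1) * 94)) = -5772/517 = -11.16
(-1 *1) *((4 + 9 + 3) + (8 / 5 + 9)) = -26.60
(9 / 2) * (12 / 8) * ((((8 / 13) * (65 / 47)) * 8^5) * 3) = 26542080 / 47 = 564725.11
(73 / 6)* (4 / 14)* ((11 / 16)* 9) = 2409 / 112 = 21.51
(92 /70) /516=23 /9030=0.00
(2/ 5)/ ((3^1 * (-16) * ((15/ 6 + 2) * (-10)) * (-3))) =-1/ 16200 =-0.00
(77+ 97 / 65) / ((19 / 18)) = 74.36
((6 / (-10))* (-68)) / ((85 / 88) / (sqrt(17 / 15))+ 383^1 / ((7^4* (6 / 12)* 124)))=-22517394877824 / 176585243682355+ 99453608957472* sqrt(255) / 35317048736471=44.84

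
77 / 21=11 / 3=3.67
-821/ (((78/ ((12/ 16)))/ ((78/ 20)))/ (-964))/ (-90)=-197861/ 600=-329.77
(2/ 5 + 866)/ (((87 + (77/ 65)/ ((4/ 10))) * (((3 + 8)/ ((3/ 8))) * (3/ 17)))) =239343/ 128645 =1.86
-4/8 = -1/2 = -0.50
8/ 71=0.11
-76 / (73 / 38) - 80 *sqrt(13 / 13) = -8728 / 73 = -119.56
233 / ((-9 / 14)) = -3262 / 9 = -362.44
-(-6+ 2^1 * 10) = -14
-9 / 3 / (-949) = 3 / 949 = 0.00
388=388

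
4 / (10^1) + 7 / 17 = 69 / 85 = 0.81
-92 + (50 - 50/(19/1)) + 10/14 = -5841/133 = -43.92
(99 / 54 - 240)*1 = -1429 / 6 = -238.17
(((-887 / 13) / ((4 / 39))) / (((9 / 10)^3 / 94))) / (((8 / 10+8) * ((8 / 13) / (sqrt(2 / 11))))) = -338723125 * sqrt(22) / 235224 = -6754.21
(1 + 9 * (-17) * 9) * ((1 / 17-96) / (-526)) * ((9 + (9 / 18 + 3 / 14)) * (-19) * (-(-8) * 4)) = 1482354.86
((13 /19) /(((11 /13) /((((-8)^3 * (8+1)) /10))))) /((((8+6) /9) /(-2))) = 3504384 /7315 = 479.07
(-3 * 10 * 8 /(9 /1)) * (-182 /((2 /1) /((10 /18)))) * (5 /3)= 182000 /81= 2246.91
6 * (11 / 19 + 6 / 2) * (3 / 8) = 153 / 19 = 8.05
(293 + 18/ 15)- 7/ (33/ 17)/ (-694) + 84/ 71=2401568867/ 8130210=295.39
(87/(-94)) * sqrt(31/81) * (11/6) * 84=-2233 * sqrt(31)/141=-88.18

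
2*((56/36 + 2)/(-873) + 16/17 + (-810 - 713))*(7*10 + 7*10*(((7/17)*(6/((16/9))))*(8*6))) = -14427365.59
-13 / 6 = -2.17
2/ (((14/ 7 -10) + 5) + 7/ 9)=-9/ 10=-0.90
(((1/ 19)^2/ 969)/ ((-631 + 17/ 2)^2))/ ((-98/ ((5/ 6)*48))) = -16/ 5313684413205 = -0.00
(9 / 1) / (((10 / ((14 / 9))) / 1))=7 / 5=1.40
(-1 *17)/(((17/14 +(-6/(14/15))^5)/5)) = 2857190/369015433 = 0.01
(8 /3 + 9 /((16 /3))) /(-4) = -209 /192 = -1.09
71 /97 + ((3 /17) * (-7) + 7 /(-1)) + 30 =37097 /1649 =22.50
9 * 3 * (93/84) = 837/28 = 29.89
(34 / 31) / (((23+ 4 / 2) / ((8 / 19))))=272 / 14725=0.02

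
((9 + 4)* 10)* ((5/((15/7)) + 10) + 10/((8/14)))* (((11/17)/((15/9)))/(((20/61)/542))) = 423144007/170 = 2489082.39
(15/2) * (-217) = -1627.50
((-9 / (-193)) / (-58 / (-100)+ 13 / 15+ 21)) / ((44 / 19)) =12825 / 14296282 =0.00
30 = 30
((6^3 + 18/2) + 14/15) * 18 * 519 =10553346/5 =2110669.20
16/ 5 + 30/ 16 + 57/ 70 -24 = -5071/ 280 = -18.11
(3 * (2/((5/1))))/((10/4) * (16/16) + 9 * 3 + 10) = 12/395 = 0.03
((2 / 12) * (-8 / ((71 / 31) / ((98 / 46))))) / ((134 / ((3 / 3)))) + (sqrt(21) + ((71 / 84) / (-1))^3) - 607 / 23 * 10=-17154081684965 / 64848337344 + sqrt(21)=-259.94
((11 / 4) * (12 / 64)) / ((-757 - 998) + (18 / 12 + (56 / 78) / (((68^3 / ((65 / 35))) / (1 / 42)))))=-928557 / 3157769114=-0.00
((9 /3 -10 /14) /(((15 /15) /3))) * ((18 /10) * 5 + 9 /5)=2592 /35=74.06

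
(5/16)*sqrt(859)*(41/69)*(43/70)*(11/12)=19393*sqrt(859)/185472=3.06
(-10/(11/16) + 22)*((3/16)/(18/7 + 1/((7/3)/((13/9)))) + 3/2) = 68511/5896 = 11.62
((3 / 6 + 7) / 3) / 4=5 / 8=0.62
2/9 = 0.22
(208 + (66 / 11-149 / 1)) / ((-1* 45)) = -1.44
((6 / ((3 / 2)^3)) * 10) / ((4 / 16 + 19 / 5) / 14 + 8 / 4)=44800 / 5769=7.77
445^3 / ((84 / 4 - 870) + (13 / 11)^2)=-2132531225 / 20512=-103965.06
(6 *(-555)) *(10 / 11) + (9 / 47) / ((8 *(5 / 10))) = -6260301 / 2068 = -3027.22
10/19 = 0.53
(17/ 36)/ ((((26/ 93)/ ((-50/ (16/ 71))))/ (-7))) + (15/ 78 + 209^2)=115576231/ 2496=46304.58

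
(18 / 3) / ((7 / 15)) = 12.86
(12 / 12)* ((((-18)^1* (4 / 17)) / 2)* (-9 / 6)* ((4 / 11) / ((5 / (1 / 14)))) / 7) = 108 / 45815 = 0.00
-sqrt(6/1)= -sqrt(6)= -2.45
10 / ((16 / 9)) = 45 / 8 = 5.62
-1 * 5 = -5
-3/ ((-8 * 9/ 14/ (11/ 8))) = 77/ 96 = 0.80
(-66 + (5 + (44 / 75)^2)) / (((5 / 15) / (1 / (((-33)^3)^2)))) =-341189 / 2421502441875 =-0.00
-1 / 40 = -0.02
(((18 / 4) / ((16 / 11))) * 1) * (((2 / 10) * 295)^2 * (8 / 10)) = 8615.48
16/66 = 8/33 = 0.24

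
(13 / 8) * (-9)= -117 / 8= -14.62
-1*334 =-334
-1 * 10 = -10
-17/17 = -1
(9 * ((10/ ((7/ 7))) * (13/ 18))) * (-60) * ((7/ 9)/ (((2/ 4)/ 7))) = -127400/ 3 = -42466.67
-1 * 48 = -48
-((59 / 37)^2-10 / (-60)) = -22255 / 8214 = -2.71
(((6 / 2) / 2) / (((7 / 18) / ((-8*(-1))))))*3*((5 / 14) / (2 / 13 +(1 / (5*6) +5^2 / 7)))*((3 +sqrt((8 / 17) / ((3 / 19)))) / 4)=105300*sqrt(1938) / 1221059 +473850 / 71827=10.39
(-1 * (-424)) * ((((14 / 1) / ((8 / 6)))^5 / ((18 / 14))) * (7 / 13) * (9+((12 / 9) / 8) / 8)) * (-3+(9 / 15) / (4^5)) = -2612154977375391 / 4259840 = -613204950.74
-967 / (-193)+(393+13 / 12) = 924301 / 2316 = 399.09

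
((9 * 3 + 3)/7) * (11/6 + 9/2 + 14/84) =195/7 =27.86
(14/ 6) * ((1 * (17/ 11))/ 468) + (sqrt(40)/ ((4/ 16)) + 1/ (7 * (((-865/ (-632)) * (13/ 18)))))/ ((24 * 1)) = 1283657/ 93513420 + sqrt(10)/ 3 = 1.07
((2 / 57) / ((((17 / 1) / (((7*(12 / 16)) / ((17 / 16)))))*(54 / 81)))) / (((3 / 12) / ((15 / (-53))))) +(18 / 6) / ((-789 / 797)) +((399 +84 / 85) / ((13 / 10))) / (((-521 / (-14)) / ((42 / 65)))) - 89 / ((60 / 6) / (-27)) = 16348902146635069 / 67391867254010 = 242.59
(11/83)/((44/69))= 69/332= 0.21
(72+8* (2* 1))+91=179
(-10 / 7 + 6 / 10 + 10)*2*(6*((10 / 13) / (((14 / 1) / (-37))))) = -223.74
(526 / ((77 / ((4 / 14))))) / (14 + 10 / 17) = 4471 / 33418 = 0.13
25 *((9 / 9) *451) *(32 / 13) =360800 / 13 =27753.85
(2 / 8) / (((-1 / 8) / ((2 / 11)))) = -4 / 11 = -0.36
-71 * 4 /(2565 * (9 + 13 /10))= -568 /52839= -0.01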